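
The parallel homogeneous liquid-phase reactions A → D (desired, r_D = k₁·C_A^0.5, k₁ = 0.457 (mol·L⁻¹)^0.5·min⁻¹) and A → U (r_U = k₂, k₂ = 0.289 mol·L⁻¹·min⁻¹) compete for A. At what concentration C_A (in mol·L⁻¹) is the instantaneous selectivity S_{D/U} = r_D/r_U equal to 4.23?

7.16 mol·L⁻¹

S_{D/U} = (k₁/k₂)·C_A^0.5 ⇒ C_A = (S·k₂/k₁)^(2).
= (4.23×0.289/0.457)^(2) = (2.675)^(2) = 7.16 mol·L⁻¹.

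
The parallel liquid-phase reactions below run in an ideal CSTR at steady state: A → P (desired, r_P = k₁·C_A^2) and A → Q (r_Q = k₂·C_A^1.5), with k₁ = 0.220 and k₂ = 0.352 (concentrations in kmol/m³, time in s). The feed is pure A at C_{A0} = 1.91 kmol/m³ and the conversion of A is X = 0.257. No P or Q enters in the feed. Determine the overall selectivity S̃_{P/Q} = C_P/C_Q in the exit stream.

0.745

Exit C_A = C_{A0}(1−X) = 1.91×0.743 = 1.419 kmol/m³.
In a CSTR the entire volume is at exit conditions, so r_P = 0.220×1.419^2 = 0.4431 and r_Q = 0.352×1.419^1.5 = 0.5951.
Overall selectivity = C_P/C_Q = r_Pτ/(r_Qτ) = r_P/r_Q = 0.745.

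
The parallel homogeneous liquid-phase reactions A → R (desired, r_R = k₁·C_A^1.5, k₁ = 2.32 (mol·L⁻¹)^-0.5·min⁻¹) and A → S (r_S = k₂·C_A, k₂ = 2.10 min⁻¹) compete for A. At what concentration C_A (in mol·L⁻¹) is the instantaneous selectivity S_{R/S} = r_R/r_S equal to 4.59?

S_{R/S} = (k₁/k₂)·C_A^0.5 ⇒ C_A = (S·k₂/k₁)^(2).
= (4.59×2.10/2.32)^(2) = (4.155)^(2) = 17.3 mol·L⁻¹.

17.3 mol·L⁻¹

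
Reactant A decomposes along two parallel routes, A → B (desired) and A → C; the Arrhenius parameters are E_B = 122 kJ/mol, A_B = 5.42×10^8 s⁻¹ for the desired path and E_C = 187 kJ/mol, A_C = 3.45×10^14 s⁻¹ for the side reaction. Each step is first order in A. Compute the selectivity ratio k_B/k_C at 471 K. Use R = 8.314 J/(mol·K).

k_B/k_C = (A_B/A_C)·exp[−(E_B−E_C)/(RT)] = (A_B/A_C)·exp[(E_C−E_B)/(RT)].
(E_C−E_B)/(RT) = (187−122)×10³/(8.314×471) = 65000/3916 = 16.60.
k_B/k_C = (5.42×10^8/3.45×10^14)·exp(16.60) = 1.571×10^-6 × 1.618×10^7 = 25.4.
Since E_B < E_C, lowering the temperature improves selectivity toward B.

25.4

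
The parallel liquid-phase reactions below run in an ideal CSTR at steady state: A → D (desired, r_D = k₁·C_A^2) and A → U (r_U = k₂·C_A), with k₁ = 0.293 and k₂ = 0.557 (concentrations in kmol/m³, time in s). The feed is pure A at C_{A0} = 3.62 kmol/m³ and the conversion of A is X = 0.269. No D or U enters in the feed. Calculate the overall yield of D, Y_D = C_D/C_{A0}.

Exit C_A = C_{A0}(1−X) = 3.62×0.731 = 2.646 kmol/m³.
In a CSTR the entire volume is at exit conditions, so r_D = 0.293×2.646^2 = 2.052 and r_U = 0.557×2.646 = 1.474.
Fraction of consumed A going to D: r_D/(r_D+r_U) = 0.5819.
C_D = 0.5819·C_{A0}·X = 0.5819×3.62×0.269 = 0.567 kmol/m³; Y_D = C_D/C_{A0} = 0.157.

0.157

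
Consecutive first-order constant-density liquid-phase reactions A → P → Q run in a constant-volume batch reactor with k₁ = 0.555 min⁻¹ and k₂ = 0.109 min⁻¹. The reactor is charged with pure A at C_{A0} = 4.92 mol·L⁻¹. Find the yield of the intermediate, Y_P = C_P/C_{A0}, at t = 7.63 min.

For first-order series with pure A initially, C_P(t) = k₁C_{A0}/(k₂−k₁)·(e^(−k₁t) − e^(−k₂t)).
e^(−k₁t) = e^(−0.555×7.63) = e^(−4.235) = 0.01448; e^(−k₂t) = e^(−0.8317) = 0.4353.
C_P = 0.555×4.92/(0.109−0.555) × (0.01448−0.4353) = (-6.122)×(-0.4208) = 2.577 mol·L⁻¹.
Y_P = C_P/C_{A0} = 2.577/4.92 = 0.524.

0.524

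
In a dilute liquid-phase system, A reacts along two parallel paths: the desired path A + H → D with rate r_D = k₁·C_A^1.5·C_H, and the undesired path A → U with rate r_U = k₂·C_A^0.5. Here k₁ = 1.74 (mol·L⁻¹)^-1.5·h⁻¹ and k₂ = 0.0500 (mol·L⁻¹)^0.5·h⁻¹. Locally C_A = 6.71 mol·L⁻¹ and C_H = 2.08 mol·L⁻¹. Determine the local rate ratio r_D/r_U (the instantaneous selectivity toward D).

486

S_{D/U} = r_D/r_U = (k₁·C_A^1.5·C_H)/(k₂·C_A^0.5) = (k₁/k₂)·C_A·C_H.
= (1.74×6.710^1.5×2.080) / (0.0500×6.710^0.5) = 62.91/0.1295 = 486.
Since the desired path is higher order in A, keeping C_A high (PFR or concentrated feed) favours D.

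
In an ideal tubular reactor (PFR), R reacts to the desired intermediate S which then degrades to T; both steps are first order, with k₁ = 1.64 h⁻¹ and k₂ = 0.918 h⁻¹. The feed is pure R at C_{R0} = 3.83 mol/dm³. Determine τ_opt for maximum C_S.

The intermediate peaks when r₁ = r₂, i.e. k₁e^(−k₁τ) = k₂e^(−k₂τ), giving τ_opt = ln(k₂/k₁)/(k₂−k₁).
= ln(0.918/1.64)/(0.918−1.64) = ln(0.5598)/-0.7220 = -0.5803/-0.7220 = 0.804 h.

0.804 h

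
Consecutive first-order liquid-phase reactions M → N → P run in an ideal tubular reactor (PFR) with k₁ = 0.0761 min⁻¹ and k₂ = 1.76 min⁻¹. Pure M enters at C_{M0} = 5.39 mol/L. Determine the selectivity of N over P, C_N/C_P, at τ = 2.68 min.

The intermediate concentration in a first-order A→B→C sequence is C_N = k₁C_{M0}(e^(−k₁τ) − e^(−k₂τ))/(k₂−k₁).
e^(−k₁τ) = e^(−0.0761×2.68) = e^(−0.2039) = 0.8155; e^(−k₂τ) = e^(−4.717) = 0.008944.
C_N = 0.0761×5.39/(1.76−0.0761) × (0.8155−0.008944) = 0.2436×0.8066 = 0.1965 mol/L.
C_M = C_{M0}e^(−k₁τ) = 4.396 mol/L, so C_P = C_{M0}−C_M−C_N = 0.7980 mol/L; C_N/C_P = 0.246.

0.246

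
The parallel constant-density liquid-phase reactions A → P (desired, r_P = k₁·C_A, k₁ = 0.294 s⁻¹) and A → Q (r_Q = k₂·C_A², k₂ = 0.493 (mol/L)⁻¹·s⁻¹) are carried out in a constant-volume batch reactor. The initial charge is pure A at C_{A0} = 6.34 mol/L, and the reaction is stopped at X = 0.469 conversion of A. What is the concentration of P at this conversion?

C_A = C_{A0}(1−X) = 3.367 mol/L.
Along a PFR/batch, dC_P/dC_A = −r_P/(r_P+r_Q) = −k₁/(k₁+k₂·C_A).
Integrating from C_{A0} to C_A: C_P = (0.294/0.493)·ln[(0.294+0.493·6.34)/(0.294+0.493·3.37)] = 0.5963·ln(3.420/1.954) = 0.3338 mol/L.

0.334 mol/L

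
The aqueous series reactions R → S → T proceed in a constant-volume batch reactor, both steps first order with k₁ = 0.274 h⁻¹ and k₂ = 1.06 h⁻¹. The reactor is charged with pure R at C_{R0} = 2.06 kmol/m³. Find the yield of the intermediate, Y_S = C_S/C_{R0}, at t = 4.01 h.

0.111

Solving the coupled first-order balances gives C_S(t) = [k₁/(k₂−k₁)]·C_{R0}·(e^(−k₁t) − e^(−k₂t)).
e^(−k₁t) = e^(−0.274×4.01) = e^(−1.099) = 0.3333; e^(−k₂t) = e^(−4.251) = 0.01426.
C_S = 0.274×2.06/(1.06−0.274) × (0.3333−0.01426) = 0.7181×0.3190 = 0.2291 kmol/m³.
Y_S = C_S/C_{R0} = 0.2291/2.06 = 0.111.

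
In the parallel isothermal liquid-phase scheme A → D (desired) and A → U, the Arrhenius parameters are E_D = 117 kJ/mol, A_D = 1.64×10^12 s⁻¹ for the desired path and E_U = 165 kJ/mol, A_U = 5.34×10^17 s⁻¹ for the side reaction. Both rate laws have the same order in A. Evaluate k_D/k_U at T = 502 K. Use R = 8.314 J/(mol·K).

k_D/k_U = (A_D/A_U)·exp[−(E_D−E_U)/(RT)] = (A_D/A_U)·exp[(E_U−E_D)/(RT)].
(E_U−E_D)/(RT) = (165−117)×10³/(8.314×502) = 48000/4174 = 11.50.
k_D/k_U = (1.64×10^12/5.34×10^17)·exp(11.50) = 3.071×10^-6 × 98793 = 0.303.
Since E_D < E_U, lowering the temperature improves selectivity toward D.

0.303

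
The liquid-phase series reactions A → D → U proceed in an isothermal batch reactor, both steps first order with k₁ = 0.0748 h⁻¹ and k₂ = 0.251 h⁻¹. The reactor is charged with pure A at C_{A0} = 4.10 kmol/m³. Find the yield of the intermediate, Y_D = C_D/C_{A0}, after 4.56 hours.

0.167

For first-order series with pure A initially, C_D(t) = k₁C_{A0}/(k₂−k₁)·(e^(−k₁t) − e^(−k₂t)).
e^(−k₁t) = e^(−0.0748×4.56) = e^(−0.3411) = 0.7110; e^(−k₂t) = e^(−1.145) = 0.3184.
C_D = 0.0748×4.10/(0.251−0.0748) × (0.7110−0.3184) = 1.741×0.3926 = 0.6834 kmol/m³.
Y_D = C_D/C_{A0} = 0.6834/4.10 = 0.167.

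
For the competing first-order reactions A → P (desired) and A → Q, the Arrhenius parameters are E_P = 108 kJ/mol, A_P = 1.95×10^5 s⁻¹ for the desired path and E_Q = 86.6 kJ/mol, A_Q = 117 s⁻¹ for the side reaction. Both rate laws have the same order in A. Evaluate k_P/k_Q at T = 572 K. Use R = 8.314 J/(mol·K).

Since both paths have the same order in A, the concentration cancels and S_{P/Q} = k_P/k_Q = (A_P/A_Q)·exp[(E_Q−E_P)/(RT)].
(E_Q−E_P)/(RT) = (86.6−108)×10³/(8.314×572) = -21400/4756 = -4.500.
k_P/k_Q = (1.95×10^5/117)·exp(-4.500) = 1667 × 0.01111 = 18.5.
Since E_P > E_Q, raising the temperature improves selectivity toward P.

18.5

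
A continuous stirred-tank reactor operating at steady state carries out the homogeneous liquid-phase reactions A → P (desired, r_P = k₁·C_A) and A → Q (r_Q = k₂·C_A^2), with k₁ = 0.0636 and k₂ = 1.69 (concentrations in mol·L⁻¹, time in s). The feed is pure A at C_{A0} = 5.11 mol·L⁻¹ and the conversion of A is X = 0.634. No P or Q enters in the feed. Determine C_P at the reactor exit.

Exit C_A = C_{A0}(1−X) = 5.11×0.366 = 1.870 mol·L⁻¹.
In a CSTR the entire volume is at exit conditions, so r_P = 0.0636×1.870 = 0.1189 and r_Q = 1.69×1.870^2 = 5.911.
Fraction of consumed A going to P: r_P/(r_P+r_Q) = 0.01972.
C_P = 0.01972·C_{A0}·X = 0.01972×5.11×0.634 = 0.0639 mol·L⁻¹.

0.0639 mol·L⁻¹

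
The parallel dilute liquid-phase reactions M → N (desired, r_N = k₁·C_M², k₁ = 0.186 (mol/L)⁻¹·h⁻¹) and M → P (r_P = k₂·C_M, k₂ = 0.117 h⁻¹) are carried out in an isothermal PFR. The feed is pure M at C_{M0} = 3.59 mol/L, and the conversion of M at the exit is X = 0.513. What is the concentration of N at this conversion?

1.48 mol/L

C_M = C_{M0}(1−X) = 1.748 mol/L.
Along a PFR/batch, dC_P/dC_M = −r_P/(r_N+r_P) = −k₂/(k₂+k₁·C_M).
Integrating from C_{M0} to C_M: C_P = (0.117/0.186)·ln[(0.117+0.186·3.59)/(0.117+0.186·1.75)] = 0.6290·ln(0.7847/0.4422) = 0.3608 mol/L.
Then C_N = (C_{M0}−C_M) − C_P = 1.842 − 0.3608 = 1.481 mol/L.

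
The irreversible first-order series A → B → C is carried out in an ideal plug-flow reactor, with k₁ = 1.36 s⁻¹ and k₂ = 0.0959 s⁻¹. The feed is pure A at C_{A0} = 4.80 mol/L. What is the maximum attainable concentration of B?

Evaluating C_B at τ_opt = ln(k₂/k₁)/(k₂−k₁) gives C_{B,max}/C_{A0} = (k₁/k₂)^[k₂/(k₂−k₁)].
= (1.36/0.0959)^(0.0959/(0.0959−1.36)) = (14.18)^(-0.07586) = 0.8178.
C_{B,max} = 0.8178×4.80 = 3.93 mol/L.

3.93 mol/L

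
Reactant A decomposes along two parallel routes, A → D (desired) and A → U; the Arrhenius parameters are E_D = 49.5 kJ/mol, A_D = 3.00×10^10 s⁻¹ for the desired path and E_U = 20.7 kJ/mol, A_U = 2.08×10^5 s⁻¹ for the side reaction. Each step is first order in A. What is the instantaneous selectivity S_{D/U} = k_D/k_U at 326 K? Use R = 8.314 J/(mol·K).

3.50

With equal orders, S_{D/U} = k_D/k_U = (A_D/A_U)·exp[(E_U−E_D)/(RT)].
(E_U−E_D)/(RT) = (20.7−49.5)×10³/(8.314×326) = -28800/2710 = -10.63.
k_D/k_U = (3.00×10^10/2.08×10^5)·exp(-10.63) = 1.442×10^5 × 2.428×10^-5 = 3.50.
Since E_D > E_U, raising the temperature improves selectivity toward D.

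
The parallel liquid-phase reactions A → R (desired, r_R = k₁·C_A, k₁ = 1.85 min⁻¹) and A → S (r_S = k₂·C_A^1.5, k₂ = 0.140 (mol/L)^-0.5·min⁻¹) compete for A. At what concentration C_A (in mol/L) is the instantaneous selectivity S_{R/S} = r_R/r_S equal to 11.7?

S_{R/S} = (k₁/k₂)·C_A^-0.5 ⇒ C_A = (S·k₂/k₁)^(-2).
= (11.7×0.140/1.85)^(-2) = (0.8854)^(-2) = 1.28 mol/L.

1.28 mol/L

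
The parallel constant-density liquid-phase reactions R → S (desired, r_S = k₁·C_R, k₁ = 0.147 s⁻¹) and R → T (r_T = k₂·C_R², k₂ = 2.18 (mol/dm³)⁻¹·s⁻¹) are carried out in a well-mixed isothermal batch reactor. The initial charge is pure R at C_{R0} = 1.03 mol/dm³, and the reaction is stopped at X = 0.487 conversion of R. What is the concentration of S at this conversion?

0.0412 mol/dm³

C_R = C_{R0}(1−X) = 0.5284 mol/dm³.
Along a PFR/batch, dC_S/dC_R = −r_S/(r_S+r_T) = −k₁/(k₁+k₂·C_R).
Integrating from C_{R0} to C_R: C_S = (0.147/2.18)·ln[(0.147+2.18·1.03)/(0.147+2.18·0.528)] = 0.06743·ln(2.392/1.299) = 0.04119 mol/dm³.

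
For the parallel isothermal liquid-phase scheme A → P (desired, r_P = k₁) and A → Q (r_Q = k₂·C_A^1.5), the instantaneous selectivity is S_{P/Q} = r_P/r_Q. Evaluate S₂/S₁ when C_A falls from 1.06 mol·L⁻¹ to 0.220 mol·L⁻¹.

S_{P/Q} = (k₁/k₂)·C_A^-1.5, so S₂/S₁ = (C_{A,2}/C_{A,1})^-1.5.
= (0.220/1.06)^(-1.5) = (0.2075)^(-1.5) = 10.6.
Selectivity toward P rises as C_A falls — low-concentration operation is favoured.

10.6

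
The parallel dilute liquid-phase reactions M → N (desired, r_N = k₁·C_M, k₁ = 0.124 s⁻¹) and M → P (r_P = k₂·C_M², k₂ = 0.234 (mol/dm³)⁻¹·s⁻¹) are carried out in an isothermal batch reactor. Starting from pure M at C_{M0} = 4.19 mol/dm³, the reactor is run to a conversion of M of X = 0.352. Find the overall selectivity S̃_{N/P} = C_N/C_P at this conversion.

0.156

C_M = C_{M0}(1−X) = 2.715 mol/dm³.
Along a PFR/batch, dC_N/dC_M = −r_N/(r_N+r_P) = −k₁/(k₁+k₂·C_M).
Integrating from C_{M0} to C_M: C_N = (0.124/0.234)·ln[(0.124+0.234·4.19)/(0.124+0.234·2.72)] = 0.5299·ln(1.104/0.7593) = 0.1985 mol/dm³.
C_P = (C_{M0}−C_M)−C_N = 1.276 mol/dm³; S̃_{N/P} = 0.1985/1.276 = 0.156.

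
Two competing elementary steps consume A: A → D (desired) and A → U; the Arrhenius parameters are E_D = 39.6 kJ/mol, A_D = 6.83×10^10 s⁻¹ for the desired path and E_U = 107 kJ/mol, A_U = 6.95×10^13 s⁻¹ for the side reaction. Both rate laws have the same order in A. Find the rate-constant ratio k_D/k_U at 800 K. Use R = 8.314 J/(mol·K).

With equal orders, S_{D/U} = k_D/k_U = (A_D/A_U)·exp[(E_U−E_D)/(RT)].
(E_U−E_D)/(RT) = (107−39.6)×10³/(8.314×800) = 67400/6651 = 10.13.
k_D/k_U = (6.83×10^10/6.95×10^13)·exp(10.13) = 9.827×10^-4 × 25173 = 24.7.
Since E_D < E_U, lowering the temperature improves selectivity toward D.

24.7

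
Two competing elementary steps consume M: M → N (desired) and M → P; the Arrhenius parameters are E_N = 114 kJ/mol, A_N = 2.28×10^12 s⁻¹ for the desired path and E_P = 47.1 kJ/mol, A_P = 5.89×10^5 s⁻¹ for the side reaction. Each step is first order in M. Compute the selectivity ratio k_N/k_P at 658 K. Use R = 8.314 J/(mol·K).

18.9

k_N/k_P = (A_N/A_P)·exp[−(E_N−E_P)/(RT)] = (A_N/A_P)·exp[(E_P−E_N)/(RT)].
(E_P−E_N)/(RT) = (47.1−114)×10³/(8.314×658) = -66900/5471 = -12.23.
k_N/k_P = (2.28×10^12/5.89×10^5)·exp(-12.23) = 3.871×10^6 × 4.887×10^-6 = 18.9.
Since E_N > E_P, raising the temperature improves selectivity toward N.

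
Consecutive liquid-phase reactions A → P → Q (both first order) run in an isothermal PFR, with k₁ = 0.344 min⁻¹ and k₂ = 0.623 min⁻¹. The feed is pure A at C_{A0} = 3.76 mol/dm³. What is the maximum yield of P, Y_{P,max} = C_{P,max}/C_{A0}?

At the optimum, C_{P,max}/C_{A0} = (k₁/k₂)^[k₂/(k₂−k₁)].
= (0.344/0.623)^(0.623/(0.623−0.344)) = (0.5522)^(2.233) = 0.2655.

0.265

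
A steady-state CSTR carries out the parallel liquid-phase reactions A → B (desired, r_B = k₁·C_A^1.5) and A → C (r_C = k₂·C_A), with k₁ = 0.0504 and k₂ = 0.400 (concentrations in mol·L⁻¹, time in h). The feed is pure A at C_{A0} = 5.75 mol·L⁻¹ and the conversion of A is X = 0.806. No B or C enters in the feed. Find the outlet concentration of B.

0.544 mol·L⁻¹

Exit C_A = C_{A0}(1−X) = 5.75×0.194 = 1.115 mol·L⁻¹.
Rates in a CSTR are evaluated at the outlet concentration: r_B = 0.0504×1.115^1.5 = 0.05938, r_C = 0.400×1.115 = 0.4462.
Fraction of consumed A going to B: r_B/(r_B+r_C) = 0.1174.
C_B = 0.1174·C_{A0}·X = 0.1174×5.75×0.806 = 0.544 mol·L⁻¹.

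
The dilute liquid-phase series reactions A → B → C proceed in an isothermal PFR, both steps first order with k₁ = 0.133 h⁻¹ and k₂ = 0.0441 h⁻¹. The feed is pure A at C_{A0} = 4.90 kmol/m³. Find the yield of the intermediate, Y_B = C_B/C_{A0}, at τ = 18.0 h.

0.540

Solving the coupled first-order balances gives C_B(τ) = [k₁/(k₂−k₁)]·C_{A0}·(e^(−k₁τ) − e^(−k₂τ)).
e^(−k₁τ) = e^(−0.133×18.0) = e^(−2.394) = 0.09126; e^(−k₂τ) = e^(−0.7938) = 0.4521.
C_B = 0.133×4.90/(0.0441−0.133) × (0.09126−0.4521) = (-7.331)×(-0.3609) = 2.645 kmol/m³.
Y_B = C_B/C_{A0} = 2.645/4.90 = 0.540.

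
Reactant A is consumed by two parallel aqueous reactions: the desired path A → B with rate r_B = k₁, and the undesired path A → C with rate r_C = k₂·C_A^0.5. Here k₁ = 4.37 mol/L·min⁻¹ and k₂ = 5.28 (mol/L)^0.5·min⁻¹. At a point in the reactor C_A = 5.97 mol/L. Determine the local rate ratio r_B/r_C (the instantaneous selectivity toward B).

S_{B/C} = r_B/r_C = (k₁)/(k₂·C_A^0.5) = (k₁/k₂)·C_A^-0.5.
= (4.37) / (5.28×5.970^0.5) = 4.370/12.90 = 0.339.

0.339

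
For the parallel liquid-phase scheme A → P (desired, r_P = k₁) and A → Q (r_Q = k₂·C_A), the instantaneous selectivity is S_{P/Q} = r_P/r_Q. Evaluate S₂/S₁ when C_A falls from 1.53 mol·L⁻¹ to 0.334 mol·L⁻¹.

4.58

S_{P/Q} = (k₁/k₂)·C_A⁻¹, so S₂/S₁ = (C_{A,2}/C_{A,1})⁻¹.
= 1.53/0.334 = 4.58.
Selectivity toward P rises as C_A falls — low-concentration operation is favoured.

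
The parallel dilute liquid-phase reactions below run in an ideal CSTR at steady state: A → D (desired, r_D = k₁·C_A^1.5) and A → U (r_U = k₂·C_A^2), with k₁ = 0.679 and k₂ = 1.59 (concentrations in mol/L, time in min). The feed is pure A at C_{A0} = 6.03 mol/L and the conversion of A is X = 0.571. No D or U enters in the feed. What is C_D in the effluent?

0.722 mol/L

Exit C_A = C_{A0}(1−X) = 6.03×0.429 = 2.587 mol/L.
In a CSTR the entire volume is at exit conditions, so r_D = 0.679×2.587^1.5 = 2.825 and r_U = 1.59×2.587^2 = 10.64.
Fraction of consumed A going to D: r_D/(r_D+r_U) = 0.2098.
C_D = 0.2098·C_{A0}·X = 0.2098×6.03×0.571 = 0.722 mol/L.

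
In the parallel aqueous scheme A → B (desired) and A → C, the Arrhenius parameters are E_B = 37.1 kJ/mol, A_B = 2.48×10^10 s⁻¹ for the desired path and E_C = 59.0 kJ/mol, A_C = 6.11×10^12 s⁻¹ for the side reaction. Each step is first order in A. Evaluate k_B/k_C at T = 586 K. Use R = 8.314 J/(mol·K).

k_B/k_C = (A_B/A_C)·exp[−(E_B−E_C)/(RT)] = (A_B/A_C)·exp[(E_C−E_B)/(RT)].
(E_C−E_B)/(RT) = (59.0−37.1)×10³/(8.314×586) = 21900/4872 = 4.495.
k_B/k_C = (2.48×10^10/6.11×10^12)·exp(4.495) = 0.004059 × 89.57 = 0.364.

0.364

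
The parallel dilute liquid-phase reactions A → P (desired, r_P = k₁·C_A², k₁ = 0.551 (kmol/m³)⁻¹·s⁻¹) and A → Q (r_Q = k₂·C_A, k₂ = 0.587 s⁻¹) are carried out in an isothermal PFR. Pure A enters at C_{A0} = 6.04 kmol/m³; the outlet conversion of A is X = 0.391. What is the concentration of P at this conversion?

C_A = C_{A0}(1−X) = 3.678 kmol/m³.
Along a PFR/batch, dC_Q/dC_A = −r_Q/(r_P+r_Q) = −k₂/(k₂+k₁·C_A).
Integrating from C_{A0} to C_A: C_Q = (0.587/0.551)·ln[(0.587+0.551·6.04)/(0.587+0.551·3.68)] = 1.065·ln(3.915/2.614) = 0.4304 kmol/m³.
Then C_P = (C_{A0}−C_A) − C_Q = 2.362 − 0.4304 = 1.931 kmol/m³.

1.93 kmol/m³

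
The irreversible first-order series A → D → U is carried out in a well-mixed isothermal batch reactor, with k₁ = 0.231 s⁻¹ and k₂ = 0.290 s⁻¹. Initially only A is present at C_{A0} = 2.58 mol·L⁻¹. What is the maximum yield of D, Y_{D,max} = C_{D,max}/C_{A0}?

0.327

For a first-order series the maximum intermediate yield is C_{D,max}/C_{A0} = (k₁/k₂)^[k₂/(k₂−k₁)].
= (0.231/0.290)^(0.290/(0.290−0.231)) = (0.7966)^(4.915) = 0.3269.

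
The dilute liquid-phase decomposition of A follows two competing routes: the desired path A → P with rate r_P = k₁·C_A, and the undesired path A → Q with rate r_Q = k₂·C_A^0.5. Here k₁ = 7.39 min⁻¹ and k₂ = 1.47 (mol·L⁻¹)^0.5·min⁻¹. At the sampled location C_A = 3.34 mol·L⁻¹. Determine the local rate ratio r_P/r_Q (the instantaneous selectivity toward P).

S_{P/Q} = r_P/r_Q = (k₁·C_A)/(k₂·C_A^0.5) = (k₁/k₂)·C_A^0.5.
= (7.39×3.340) / (1.47×3.340^0.5) = 24.68/2.687 = 9.19.
Since the desired path is higher order in A, keeping C_A high (PFR or concentrated feed) favours P.

9.19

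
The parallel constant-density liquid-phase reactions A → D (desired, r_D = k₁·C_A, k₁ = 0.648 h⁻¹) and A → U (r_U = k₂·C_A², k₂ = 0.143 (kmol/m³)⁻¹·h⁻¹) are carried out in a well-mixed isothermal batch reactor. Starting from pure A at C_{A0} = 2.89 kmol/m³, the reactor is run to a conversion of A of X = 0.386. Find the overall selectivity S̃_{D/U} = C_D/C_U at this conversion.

C_A = C_{A0}(1−X) = 1.774 kmol/m³.
Along a PFR/batch, dC_D/dC_A = −r_D/(r_D+r_U) = −k₁/(k₁+k₂·C_A).
Integrating from C_{A0} to C_A: C_D = (0.648/0.143)·ln[(0.648+0.143·2.89)/(0.648+0.143·1.77)] = 4.531·ln(1.061/0.9017) = 0.7381 kmol/m³.
C_U = (C_{A0}−C_A)−C_D = 0.3774 kmol/m³; S̃_{D/U} = 0.7381/0.3774 = 1.96.

1.96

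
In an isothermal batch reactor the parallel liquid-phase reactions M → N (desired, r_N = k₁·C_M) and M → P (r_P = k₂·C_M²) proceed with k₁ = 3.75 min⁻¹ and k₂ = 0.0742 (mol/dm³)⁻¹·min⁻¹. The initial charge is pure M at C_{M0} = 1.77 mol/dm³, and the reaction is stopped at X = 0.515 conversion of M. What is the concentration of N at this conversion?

0.888 mol/dm³

C_M = C_{M0}(1−X) = 0.8584 mol/dm³.
Along a PFR/batch, dC_N/dC_M = −r_N/(r_N+r_P) = −k₁/(k₁+k₂·C_M).
Integrating from C_{M0} to C_M: C_N = (3.75/0.0742)·ln[(3.75+0.0742·1.77)/(3.75+0.0742·0.858)] = 50.54·ln(3.881/3.814) = 0.8885 mol/dm³.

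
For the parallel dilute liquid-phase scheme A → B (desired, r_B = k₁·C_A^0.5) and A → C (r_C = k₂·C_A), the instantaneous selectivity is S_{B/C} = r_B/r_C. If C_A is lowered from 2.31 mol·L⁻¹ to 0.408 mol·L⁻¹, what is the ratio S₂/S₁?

S_{B/C} = (k₁/k₂)·C_A^-0.5, so S₂/S₁ = (C_{A,2}/C_{A,1})^-0.5.
= (0.408/2.31)^(-0.5) = (0.1766)^(-0.5) = 2.38.

2.38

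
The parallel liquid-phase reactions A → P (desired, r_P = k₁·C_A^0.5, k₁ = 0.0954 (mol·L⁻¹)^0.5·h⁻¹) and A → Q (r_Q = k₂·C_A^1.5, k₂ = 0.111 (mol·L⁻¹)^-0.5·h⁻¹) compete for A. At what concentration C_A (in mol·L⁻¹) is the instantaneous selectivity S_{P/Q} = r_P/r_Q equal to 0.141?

S_{P/Q} = (k₁/k₂)·C_A⁻¹ ⇒ C_A = (S·k₂/k₁)^(-1).
= (0.141×0.111/0.0954)^(-1) = (0.1641)^(-1) = 6.10 mol·L⁻¹.

6.10 mol·L⁻¹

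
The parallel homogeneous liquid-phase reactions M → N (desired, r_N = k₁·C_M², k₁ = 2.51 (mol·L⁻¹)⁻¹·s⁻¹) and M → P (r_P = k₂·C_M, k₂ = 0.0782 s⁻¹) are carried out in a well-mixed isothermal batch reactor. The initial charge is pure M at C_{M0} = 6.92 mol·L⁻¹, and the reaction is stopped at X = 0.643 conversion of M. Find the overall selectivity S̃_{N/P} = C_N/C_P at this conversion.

139

C_M = C_{M0}(1−X) = 2.470 mol·L⁻¹.
Along a PFR/batch, dC_P/dC_M = −r_P/(r_N+r_P) = −k₂/(k₂+k₁·C_M).
Integrating from C_{M0} to C_M: C_P = (0.0782/2.51)·ln[(0.0782+2.51·6.92)/(0.0782+2.51·2.47)] = 0.03116·ln(17.45/6.279) = 0.03184 mol·L⁻¹.
Then C_N = (C_{M0}−C_M) − C_P = 4.450 − 0.03184 = 4.418 mol·L⁻¹.
S̃_{N/P} = C_N/C_P = 4.418/0.03184 = 139.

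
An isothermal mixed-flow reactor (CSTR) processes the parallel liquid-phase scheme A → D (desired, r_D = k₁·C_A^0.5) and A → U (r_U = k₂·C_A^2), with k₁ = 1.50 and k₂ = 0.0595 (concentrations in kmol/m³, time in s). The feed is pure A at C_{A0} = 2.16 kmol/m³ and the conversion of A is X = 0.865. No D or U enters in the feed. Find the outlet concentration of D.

Exit C_A = C_{A0}(1−X) = 2.16×0.135 = 0.2916 kmol/m³.
Rates in a CSTR are evaluated at the outlet concentration: r_D = 1.50×0.2916^0.5 = 0.8100, r_U = 0.0595×0.2916^2 = 0.005059.
Fraction of consumed A going to D: r_D/(r_D+r_U) = 0.9938.
C_D = 0.9938·C_{A0}·X = 0.9938×2.16×0.865 = 1.86 kmol/m³.

1.86 kmol/m³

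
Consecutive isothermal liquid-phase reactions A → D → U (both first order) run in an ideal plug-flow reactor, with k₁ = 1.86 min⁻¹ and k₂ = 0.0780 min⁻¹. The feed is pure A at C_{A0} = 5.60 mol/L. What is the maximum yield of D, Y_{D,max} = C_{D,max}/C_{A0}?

Evaluating C_D at τ_opt = ln(k₂/k₁)/(k₂−k₁) gives C_{D,max}/C_{A0} = (k₁/k₂)^[k₂/(k₂−k₁)].
= (1.86/0.0780)^(0.0780/(0.0780−1.86)) = (23.85)^(-0.04377) = 0.8704.

0.870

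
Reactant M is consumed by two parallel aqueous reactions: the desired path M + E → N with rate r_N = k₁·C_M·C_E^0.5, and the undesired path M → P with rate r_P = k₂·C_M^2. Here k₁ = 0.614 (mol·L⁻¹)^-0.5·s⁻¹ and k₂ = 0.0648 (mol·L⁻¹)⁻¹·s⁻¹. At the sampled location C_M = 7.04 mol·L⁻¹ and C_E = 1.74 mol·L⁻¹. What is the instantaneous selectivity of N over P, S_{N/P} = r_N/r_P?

1.78

S_{N/P} = r_N/r_P = (k₁·C_M·C_E^0.5)/(k₂·C_M^2) = (k₁/k₂)·C_M⁻¹·C_E^0.5.
= (0.614×7.040×1.740^0.5) / (0.0648×7.040^2) = 5.702/3.212 = 1.78.
The undesired path is higher order in M, so low C_M (CSTR or dilute feed) favours N.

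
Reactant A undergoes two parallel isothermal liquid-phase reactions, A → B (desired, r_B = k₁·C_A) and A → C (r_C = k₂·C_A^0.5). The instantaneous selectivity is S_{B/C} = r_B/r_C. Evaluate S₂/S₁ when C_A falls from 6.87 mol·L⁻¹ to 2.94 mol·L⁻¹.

S_{B/C} = (k₁/k₂)·C_A^0.5, so S₂/S₁ = (C_{A,2}/C_{A,1})^0.5.
= (2.94/6.87)^0.5 = (0.4279)^0.5 = 0.654.

0.654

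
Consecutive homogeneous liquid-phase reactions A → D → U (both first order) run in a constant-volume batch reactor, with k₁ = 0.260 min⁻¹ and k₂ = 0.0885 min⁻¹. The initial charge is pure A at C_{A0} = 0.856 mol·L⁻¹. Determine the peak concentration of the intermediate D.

For a first-order series the maximum intermediate yield is C_{D,max}/C_{A0} = (k₁/k₂)^[k₂/(k₂−k₁)].
= (0.260/0.0885)^(0.0885/(0.0885−0.260)) = (2.938)^(-0.5160) = 0.5734.
C_{D,max} = 0.5734×0.856 = 0.491 mol·L⁻¹.

0.491 mol·L⁻¹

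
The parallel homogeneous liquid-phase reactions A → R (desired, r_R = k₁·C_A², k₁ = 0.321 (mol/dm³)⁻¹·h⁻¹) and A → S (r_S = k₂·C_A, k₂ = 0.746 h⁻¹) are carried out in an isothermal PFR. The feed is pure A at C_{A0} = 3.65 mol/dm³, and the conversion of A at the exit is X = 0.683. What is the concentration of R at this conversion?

1.24 mol/dm³

C_A = C_{A0}(1−X) = 1.157 mol/dm³.
Along a PFR/batch, dC_S/dC_A = −r_S/(r_R+r_S) = −k₂/(k₂+k₁·C_A).
Integrating from C_{A0} to C_A: C_S = (0.746/0.321)·ln[(0.746+0.321·3.65)/(0.746+0.321·1.16)] = 2.324·ln(1.918/1.117) = 1.255 mol/dm³.
Then C_R = (C_{A0}−C_A) − C_S = 2.493 − 1.255 = 1.238 mol/dm³.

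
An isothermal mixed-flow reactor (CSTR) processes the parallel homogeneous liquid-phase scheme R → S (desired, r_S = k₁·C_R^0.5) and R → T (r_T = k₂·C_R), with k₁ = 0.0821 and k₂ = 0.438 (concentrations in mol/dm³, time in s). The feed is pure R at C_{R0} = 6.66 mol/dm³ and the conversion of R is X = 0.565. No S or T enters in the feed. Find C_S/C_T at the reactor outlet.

0.110

Exit C_R = C_{R0}(1−X) = 6.66×0.435 = 2.897 mol/dm³.
In a CSTR the entire volume is at exit conditions, so r_S = 0.0821×2.897^0.5 = 0.1397 and r_T = 0.438×2.897 = 1.269.
Overall selectivity = C_S/C_T = r_Sτ/(r_Tτ) = r_S/r_T = 0.110.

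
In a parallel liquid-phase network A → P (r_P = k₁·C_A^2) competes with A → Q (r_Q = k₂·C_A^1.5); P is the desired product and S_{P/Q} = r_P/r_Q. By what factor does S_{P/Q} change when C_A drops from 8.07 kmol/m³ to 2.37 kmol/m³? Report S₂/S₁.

0.542

S_{P/Q} = (k₁/k₂)·C_A^0.5, so S₂/S₁ = (C_{A,2}/C_{A,1})^0.5.
= (2.37/8.07)^0.5 = (0.2937)^0.5 = 0.542.
Selectivity toward P falls as C_A falls — high-concentration operation is favoured.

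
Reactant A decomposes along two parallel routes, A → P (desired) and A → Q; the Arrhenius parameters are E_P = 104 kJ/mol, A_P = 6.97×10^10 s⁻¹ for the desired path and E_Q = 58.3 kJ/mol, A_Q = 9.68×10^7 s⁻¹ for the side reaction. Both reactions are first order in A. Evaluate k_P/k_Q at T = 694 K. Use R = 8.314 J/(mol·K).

Since both paths have the same order in A, the concentration cancels and S_{P/Q} = k_P/k_Q = (A_P/A_Q)·exp[(E_Q−E_P)/(RT)].
(E_Q−E_P)/(RT) = (58.3−104)×10³/(8.314×694) = -45700/5770 = -7.920.
k_P/k_Q = (6.97×10^10/9.68×10^7)·exp(-7.920) = 720.0 × 3.633×10^-4 = 0.262.
Since E_P > E_Q, raising the temperature improves selectivity toward P.

0.262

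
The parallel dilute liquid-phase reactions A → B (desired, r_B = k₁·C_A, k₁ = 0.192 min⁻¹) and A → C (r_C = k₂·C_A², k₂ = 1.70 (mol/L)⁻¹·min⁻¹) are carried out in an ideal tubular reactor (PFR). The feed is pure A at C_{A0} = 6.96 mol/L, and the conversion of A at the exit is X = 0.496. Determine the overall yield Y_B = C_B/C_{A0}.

0.0109

C_A = C_{A0}(1−X) = 3.508 mol/L.
Along a PFR/batch, dC_B/dC_A = −r_B/(r_B+r_C) = −k₁/(k₁+k₂·C_A).
Integrating from C_{A0} to C_A: C_B = (0.192/1.70)·ln[(0.192+1.70·6.96)/(0.192+1.70·3.51)] = 0.1129·ln(12.02/6.155) = 0.07562 mol/L.
Y_B = C_B/C_{A0} = 0.07562/6.96 = 0.0109.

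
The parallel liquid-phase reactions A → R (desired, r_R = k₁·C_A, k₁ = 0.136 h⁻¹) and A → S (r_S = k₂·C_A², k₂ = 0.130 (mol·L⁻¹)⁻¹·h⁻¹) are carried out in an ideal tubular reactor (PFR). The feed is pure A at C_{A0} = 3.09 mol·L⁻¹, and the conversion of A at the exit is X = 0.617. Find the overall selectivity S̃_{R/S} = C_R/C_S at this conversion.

C_A = C_{A0}(1−X) = 1.183 mol·L⁻¹.
Along a PFR/batch, dC_R/dC_A = −r_R/(r_R+r_S) = −k₁/(k₁+k₂·C_A).
Integrating from C_{A0} to C_A: C_R = (0.136/0.130)·ln[(0.136+0.130·3.09)/(0.136+0.130·1.18)] = 1.046·ln(0.5377/0.2899) = 0.6465 mol·L⁻¹.
C_S = (C_{A0}−C_A)−C_R = 1.260 mol·L⁻¹; S̃_{R/S} = 0.6465/1.260 = 0.513.

0.513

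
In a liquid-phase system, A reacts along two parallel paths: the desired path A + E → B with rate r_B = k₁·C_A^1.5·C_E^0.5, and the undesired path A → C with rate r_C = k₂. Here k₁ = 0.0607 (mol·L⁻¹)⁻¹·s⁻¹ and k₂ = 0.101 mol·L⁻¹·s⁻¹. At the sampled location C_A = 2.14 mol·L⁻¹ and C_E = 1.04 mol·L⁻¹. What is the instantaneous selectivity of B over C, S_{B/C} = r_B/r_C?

S_{B/C} = r_B/r_C = (k₁·C_A^1.5·C_E^0.5)/(k₂) = (k₁/k₂)·C_A^1.5·C_E^0.5.
= (0.0607×2.140^1.5×1.040^0.5) / (0.101) = 0.1938/0.1010 = 1.92.
Since the desired path is higher order in A, keeping C_A high (PFR or concentrated feed) favours B.

1.92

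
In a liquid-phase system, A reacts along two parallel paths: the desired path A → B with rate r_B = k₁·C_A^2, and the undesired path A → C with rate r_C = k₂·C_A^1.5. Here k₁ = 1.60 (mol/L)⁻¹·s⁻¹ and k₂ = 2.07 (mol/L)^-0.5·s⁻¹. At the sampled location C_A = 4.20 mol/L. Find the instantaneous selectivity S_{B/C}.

1.58

S_{B/C} = r_B/r_C = (k₁·C_A^2)/(k₂·C_A^1.5) = (k₁/k₂)·C_A^0.5.
= (1.60×4.200^2) / (2.07×4.200^1.5) = 28.22/17.82 = 1.58.
Since the desired path is higher order in A, keeping C_A high (PFR or concentrated feed) favours B.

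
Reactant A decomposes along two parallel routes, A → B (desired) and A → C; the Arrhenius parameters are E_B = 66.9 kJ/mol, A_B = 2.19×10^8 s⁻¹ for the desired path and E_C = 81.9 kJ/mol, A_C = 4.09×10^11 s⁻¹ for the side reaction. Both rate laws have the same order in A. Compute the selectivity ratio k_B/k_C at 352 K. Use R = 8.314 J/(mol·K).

0.0901

With equal orders, S_{B/C} = k_B/k_C = (A_B/A_C)·exp[(E_C−E_B)/(RT)].
(E_C−E_B)/(RT) = (81.9−66.9)×10³/(8.314×352) = 15000/2927 = 5.126.
k_B/k_C = (2.19×10^8/4.09×10^11)·exp(5.126) = 5.355×10^-4 × 168.3 = 0.0901.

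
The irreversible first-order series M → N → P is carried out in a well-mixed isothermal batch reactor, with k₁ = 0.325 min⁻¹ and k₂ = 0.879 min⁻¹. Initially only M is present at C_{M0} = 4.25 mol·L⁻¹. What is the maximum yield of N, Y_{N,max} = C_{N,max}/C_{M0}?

0.206

For a first-order series the maximum intermediate yield is C_{N,max}/C_{M0} = (k₁/k₂)^[k₂/(k₂−k₁)].
= (0.325/0.879)^(0.879/(0.879−0.325)) = (0.3697)^(1.587) = 0.2063.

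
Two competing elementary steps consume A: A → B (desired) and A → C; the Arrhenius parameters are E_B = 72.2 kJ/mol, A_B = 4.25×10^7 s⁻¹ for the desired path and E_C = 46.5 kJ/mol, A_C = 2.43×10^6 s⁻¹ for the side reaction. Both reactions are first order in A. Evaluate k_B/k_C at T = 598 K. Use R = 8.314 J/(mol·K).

0.0995

With equal orders, S_{B/C} = k_B/k_C = (A_B/A_C)·exp[(E_C−E_B)/(RT)].
(E_C−E_B)/(RT) = (46.5−72.2)×10³/(8.314×598) = -25700/4972 = -5.169.
k_B/k_C = (4.25×10^7/2.43×10^6)·exp(-5.169) = 17.49 × 0.005689 = 0.0995.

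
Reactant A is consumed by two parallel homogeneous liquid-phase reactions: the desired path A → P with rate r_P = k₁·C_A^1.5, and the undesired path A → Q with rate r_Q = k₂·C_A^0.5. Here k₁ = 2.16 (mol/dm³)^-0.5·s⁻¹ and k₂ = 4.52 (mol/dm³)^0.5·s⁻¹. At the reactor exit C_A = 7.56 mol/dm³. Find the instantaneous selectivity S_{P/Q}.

3.61

S_{P/Q} = r_P/r_Q = (k₁·C_A^1.5)/(k₂·C_A^0.5) = (k₁/k₂)·C_A.
= (2.16×7.560^1.5) / (4.52×7.560^0.5) = 44.90/12.43 = 3.61.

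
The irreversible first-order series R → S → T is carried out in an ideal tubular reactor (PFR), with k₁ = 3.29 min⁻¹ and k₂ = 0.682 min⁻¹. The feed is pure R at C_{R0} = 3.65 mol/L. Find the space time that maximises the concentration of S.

For first-order series the maximum of C_S occurs at τ_opt = ln(k₂/k₁)/(k₂−k₁).
= ln(0.682/3.29)/(0.682−3.29) = ln(0.2073)/-2.608 = -1.574/-2.608 = 0.603 min.

0.603 min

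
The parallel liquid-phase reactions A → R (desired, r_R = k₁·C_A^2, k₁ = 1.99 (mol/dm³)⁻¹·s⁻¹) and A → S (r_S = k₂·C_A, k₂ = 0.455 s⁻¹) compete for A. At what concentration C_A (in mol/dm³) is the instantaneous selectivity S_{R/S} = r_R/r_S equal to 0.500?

S_{R/S} = (k₁/k₂)·C_A ⇒ C_A = S·k₂/k₁.
= 0.500×0.455/1.99 = 0.114 mol/dm³.

0.114 mol/dm³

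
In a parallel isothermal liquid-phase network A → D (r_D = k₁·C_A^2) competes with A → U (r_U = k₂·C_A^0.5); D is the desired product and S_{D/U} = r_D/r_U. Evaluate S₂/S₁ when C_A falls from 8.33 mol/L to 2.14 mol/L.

S_{D/U} = (k₁/k₂)·C_A^1.5, so S₂/S₁ = (C_{A,2}/C_{A,1})^1.5.
= (2.14/8.33)^1.5 = (0.2569)^1.5 = 0.130.

0.130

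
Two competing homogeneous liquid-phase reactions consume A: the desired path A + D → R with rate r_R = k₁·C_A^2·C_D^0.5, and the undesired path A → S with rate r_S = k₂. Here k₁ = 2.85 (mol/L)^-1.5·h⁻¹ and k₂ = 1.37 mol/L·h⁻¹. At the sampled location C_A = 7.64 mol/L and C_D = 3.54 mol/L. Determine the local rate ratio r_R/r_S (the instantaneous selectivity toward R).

228

S_{R/S} = r_R/r_S = (k₁·C_A^2·C_D^0.5)/(k₂) = (k₁/k₂)·C_A^2·C_D^0.5.
= (2.85×7.640^2×3.540^0.5) / (1.37) = 313.0/1.370 = 228.
Since the desired path is higher order in A, keeping C_A high (PFR or concentrated feed) favours R.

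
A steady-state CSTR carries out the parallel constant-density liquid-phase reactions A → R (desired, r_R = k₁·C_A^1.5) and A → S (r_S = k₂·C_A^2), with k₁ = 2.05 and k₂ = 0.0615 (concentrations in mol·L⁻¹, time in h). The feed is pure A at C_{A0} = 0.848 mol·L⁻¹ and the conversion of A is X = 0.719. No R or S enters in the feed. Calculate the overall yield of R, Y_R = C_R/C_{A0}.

Exit C_A = C_{A0}(1−X) = 0.848×0.281 = 0.2383 mol·L⁻¹.
In a CSTR the entire volume is at exit conditions, so r_R = 2.05×0.2383^1.5 = 0.2385 and r_S = 0.0615×0.2383^2 = 0.003492.
Fraction of consumed A going to R: r_R/(r_R+r_S) = 0.9856.
C_R = 0.9856·C_{A0}·X = 0.9856×0.848×0.719 = 0.601 mol·L⁻¹; Y_R = C_R/C_{A0} = 0.709.

0.709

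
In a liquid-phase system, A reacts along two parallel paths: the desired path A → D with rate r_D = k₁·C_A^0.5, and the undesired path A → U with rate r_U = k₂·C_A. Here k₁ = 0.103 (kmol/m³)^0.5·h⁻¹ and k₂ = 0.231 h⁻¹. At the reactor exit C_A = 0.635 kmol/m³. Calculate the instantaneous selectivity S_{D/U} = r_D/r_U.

0.560

S_{D/U} = r_D/r_U = (k₁·C_A^0.5)/(k₂·C_A) = (k₁/k₂)·C_A^-0.5.
= (0.103×0.6350^0.5) / (0.231×0.6350) = 0.08208/0.1467 = 0.560.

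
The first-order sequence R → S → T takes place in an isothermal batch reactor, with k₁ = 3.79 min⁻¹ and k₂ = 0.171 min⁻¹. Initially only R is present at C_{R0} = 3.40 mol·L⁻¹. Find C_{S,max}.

2.94 mol·L⁻¹

For a first-order series the maximum intermediate yield is C_{S,max}/C_{R0} = (k₁/k₂)^[k₂/(k₂−k₁)].
= (3.79/0.171)^(0.171/(0.171−3.79)) = (22.16)^(-0.04725) = 0.8638.
C_{S,max} = 0.8638×3.40 = 2.94 mol·L⁻¹.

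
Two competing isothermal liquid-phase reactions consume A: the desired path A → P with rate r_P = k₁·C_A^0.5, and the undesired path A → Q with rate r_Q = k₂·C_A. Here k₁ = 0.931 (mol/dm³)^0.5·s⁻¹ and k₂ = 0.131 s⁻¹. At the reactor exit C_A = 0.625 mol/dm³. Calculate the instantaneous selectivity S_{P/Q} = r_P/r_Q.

8.99

S_{P/Q} = r_P/r_Q = (k₁·C_A^0.5)/(k₂·C_A) = (k₁/k₂)·C_A^-0.5.
= (0.931×0.6250^0.5) / (0.131×0.6250) = 0.7360/0.08188 = 8.99.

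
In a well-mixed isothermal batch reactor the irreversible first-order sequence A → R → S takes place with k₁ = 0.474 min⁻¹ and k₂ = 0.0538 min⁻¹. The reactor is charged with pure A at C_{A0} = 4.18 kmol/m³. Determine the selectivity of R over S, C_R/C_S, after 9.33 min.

2.10

For first-order series with pure A initially, C_R(t) = k₁C_{A0}/(k₂−k₁)·(e^(−k₁t) − e^(−k₂t)).
e^(−k₁t) = e^(−0.474×9.33) = e^(−4.422) = 0.01201; e^(−k₂t) = e^(−0.5020) = 0.6053.
C_R = 0.474×4.18/(0.0538−0.474) × (0.01201−0.6053) = (-4.715)×(-0.5933) = 2.798 kmol/m³.
C_A = C_{A0}e^(−k₁t) = 0.05018 kmol/m³, so C_S = C_{A0}−C_A−C_R = 1.332 kmol/m³; C_R/C_S = 2.10.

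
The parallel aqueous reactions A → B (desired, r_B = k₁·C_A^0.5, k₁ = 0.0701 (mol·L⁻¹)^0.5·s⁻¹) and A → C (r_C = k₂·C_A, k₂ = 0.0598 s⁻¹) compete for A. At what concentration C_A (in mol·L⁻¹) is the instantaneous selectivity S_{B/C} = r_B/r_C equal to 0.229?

S_{B/C} = (k₁/k₂)·C_A^-0.5 ⇒ C_A = (S·k₂/k₁)^(-2).
= (0.229×0.0598/0.0701)^(-2) = (0.1954)^(-2) = 26.2 mol·L⁻¹.

26.2 mol·L⁻¹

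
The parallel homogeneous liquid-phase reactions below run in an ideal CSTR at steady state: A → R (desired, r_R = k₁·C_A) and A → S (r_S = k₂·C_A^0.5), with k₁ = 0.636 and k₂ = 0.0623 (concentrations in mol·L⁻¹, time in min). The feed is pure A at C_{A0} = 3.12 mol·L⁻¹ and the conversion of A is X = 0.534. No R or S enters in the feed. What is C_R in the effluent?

1.54 mol·L⁻¹

Exit C_A = C_{A0}(1−X) = 3.12×0.466 = 1.454 mol·L⁻¹.
Rates in a CSTR are evaluated at the outlet concentration: r_R = 0.636×1.454 = 0.9247, r_S = 0.0623×1.454^0.5 = 0.07512.
Fraction of consumed A going to R: r_R/(r_R+r_S) = 0.9249.
C_R = 0.9249·C_{A0}·X = 0.9249×3.12×0.534 = 1.54 mol·L⁻¹.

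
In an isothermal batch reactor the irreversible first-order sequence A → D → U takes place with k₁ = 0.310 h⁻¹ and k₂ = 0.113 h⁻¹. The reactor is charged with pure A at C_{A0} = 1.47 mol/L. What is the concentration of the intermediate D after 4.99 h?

The intermediate concentration in a first-order A→B→C sequence is C_D = k₁C_{A0}(e^(−k₁t) − e^(−k₂t))/(k₂−k₁).
e^(−k₁t) = e^(−0.310×4.99) = e^(−1.547) = 0.2129; e^(−k₂t) = e^(−0.5639) = 0.5690.
C_D = 0.310×1.47/(0.113−0.310) × (0.2129−0.5690) = (-2.313)×(-0.3561) = 0.8237 mol/L.

0.824 mol/L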